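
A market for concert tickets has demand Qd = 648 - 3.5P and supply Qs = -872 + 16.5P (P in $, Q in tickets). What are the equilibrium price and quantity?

P* = 76, Q* = 382

Set Qd = Qs: 648 - 3.5P = -872 + 16.5P, so 1520 = 20P and P* = 76.
From the demand curve, Q* = 648 - 3.5(76) = 382.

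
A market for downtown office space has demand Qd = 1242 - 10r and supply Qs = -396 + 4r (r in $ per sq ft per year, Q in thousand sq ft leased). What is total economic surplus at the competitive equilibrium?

Total surplus = 907.2

At equilibrium Qd = Qs, so 1242 - 10r = -396 + 4r; collecting terms, 1638 = 14r and r* = 117.
Plugging r* into demand: Q* = 1242 - 10(117) = 72.
Demand choke price = 124.2; supply choke price = 99. CS = ½(124.2 - 117)(72) = 259.2; PS = ½(117 - 99)(72) = 648. Total surplus = 907.2.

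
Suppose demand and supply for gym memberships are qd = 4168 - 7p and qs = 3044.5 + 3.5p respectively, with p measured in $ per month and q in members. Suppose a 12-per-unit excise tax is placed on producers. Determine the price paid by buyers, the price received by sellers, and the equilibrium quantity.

The tax drives a wedge p_b - p_s = 12. Substituting p_s = p_b - 12 into supply: qs = 3002.5 + 3.5p_b.
Market clearing requires 4168 - 7p_b = 3002.5 + 3.5p_b; hence 1165.5 = 10.5p_b and p_b = 111.
So p_s = 99 and the quantity traded is q = 4168 - 7(111) = 3391.

p_b = 111, p_s = 99, q = 3391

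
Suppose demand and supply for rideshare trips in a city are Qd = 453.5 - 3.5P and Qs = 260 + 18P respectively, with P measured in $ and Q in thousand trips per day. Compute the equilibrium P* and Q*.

P* = 9, Q* = 422

Set Qd = Qs: 453.5 - 3.5P = 260 + 18P, so 193.5 = 21.5P and P* = 9.
Substitute back: Q* = 453.5 - 3.5(9) = 422.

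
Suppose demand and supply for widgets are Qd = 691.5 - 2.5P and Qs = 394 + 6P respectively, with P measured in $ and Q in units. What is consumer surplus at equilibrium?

Consumer surplus = 72963.2

At equilibrium Qd = Qs, so 691.5 - 2.5P = 394 + 6P; collecting terms, 297.5 = 8.5P and P* = 35.
From the demand curve, Q* = 691.5 - 2.5(35) = 604.
Demand choke price (Qd = 0): P = 691.5/2.5 = 276.6. Consumer surplus = ½ × (276.6 - 35) × 604 = 72963.2.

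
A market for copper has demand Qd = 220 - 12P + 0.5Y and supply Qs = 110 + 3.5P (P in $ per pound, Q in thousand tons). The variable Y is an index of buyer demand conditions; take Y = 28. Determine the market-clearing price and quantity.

With Y = 28, demand is Qd = 234 - 12P.
At equilibrium Qd = Qs, so 234 - 12P = 110 + 3.5P; collecting terms, 124 = 15.5P and P* = 8.
Plugging P* into demand: Q* = 234 - 12(8) = 138.

P* = 8, Q* = 138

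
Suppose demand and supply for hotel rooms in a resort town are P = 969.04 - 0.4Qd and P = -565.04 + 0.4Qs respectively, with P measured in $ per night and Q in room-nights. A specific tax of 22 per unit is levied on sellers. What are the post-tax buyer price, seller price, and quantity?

Rewriting in direct form: Qd = 2422.6 - 2.5P and Qs = 1412.6 + 2.5P.
The tax drives a wedge P_b - P_s = 22. Substituting P_s = P_b - 22 into supply: Qs = 1357.6 + 2.5P_b.
Set Qd = Qs: 2422.6 - 2.5P_b = 1357.6 + 2.5P_b, so 1065 = 5P_b and P_b = 213.
Then P_s = 213 - 22 = 191 and Q = 2422.6 - 2.5(213) = 1890.1.

P_b = 213, P_s = 191, Q = 1890.1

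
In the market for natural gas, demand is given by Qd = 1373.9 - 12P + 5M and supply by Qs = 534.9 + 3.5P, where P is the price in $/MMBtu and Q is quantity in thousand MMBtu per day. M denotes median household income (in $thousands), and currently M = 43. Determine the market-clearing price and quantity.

With M = 43, demand is Qd = 1588.9 - 12P.
The market clears where 1588.9 - 12P = 534.9 + 3.5P. Rearranging, 15.5P = 1054, hence P* = 68.
Plugging P* into demand: Q* = 1588.9 - 12(68) = 772.9.

P* = 68, Q* = 772.9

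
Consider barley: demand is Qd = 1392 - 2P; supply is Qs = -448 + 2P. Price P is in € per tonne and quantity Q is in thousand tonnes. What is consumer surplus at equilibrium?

Set Qd = Qs: 1392 - 2P = -448 + 2P, so 1840 = 4P and P* = 460.
Plugging P* into demand: Q* = 1392 - 2(460) = 472.
Demand choke price (Qd = 0): P = 1392/2 = 696. Consumer surplus = ½ × (696 - 460) × 472 = 55696.

Consumer surplus = 55696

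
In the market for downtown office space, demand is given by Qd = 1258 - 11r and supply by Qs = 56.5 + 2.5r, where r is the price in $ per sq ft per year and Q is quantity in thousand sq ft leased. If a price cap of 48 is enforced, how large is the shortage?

Shortage = 553.5

Evaluating both curves at the ceiling price 48 gives Qd = 730, Qs = 176.5.
Shortage = Qd - Qs = 730 - 176.5 = 553.5.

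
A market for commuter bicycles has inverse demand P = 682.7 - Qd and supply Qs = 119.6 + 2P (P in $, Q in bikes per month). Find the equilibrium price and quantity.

P* = 187.7, Q* = 495

In direct form, Qd = 682.7 - P.
The market clears where 682.7 - P = 119.6 + 2P. Rearranging, 3P = 563.1, hence P* = 187.7.
Plugging P* into demand: Q* = 682.7 - 187.7 = 495.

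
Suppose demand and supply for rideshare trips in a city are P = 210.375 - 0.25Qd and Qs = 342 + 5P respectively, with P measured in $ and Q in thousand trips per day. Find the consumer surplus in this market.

Consumer surplus = 47972.53125

Solving each curve for Q: Qd = 841.5 - 4P.
Set Qd = Qs: 841.5 - 4P = 342 + 5P, so 499.5 = 9P and P* = 55.5.
Plugging P* into demand: Q* = 841.5 - 4(55.5) = 619.5.
Demand choke price (Qd = 0): P = 841.5/4 = 210.375. Consumer surplus = ½ × (210.375 - 55.5) × 619.5 = 47972.53125.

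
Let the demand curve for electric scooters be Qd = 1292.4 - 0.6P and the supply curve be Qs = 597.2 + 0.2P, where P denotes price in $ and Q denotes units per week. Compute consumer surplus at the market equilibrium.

Consumer surplus = 495367.5

At equilibrium Qd = Qs, so 1292.4 - 0.6P = 597.2 + 0.2P; collecting terms, 695.2 = 0.8P and P* = 869.
Plugging P* into demand: Q* = 1292.4 - 0.6(869) = 771.
Demand choke price (Qd = 0): P = 1292.4/0.6 = 2154. Consumer surplus = ½ × (2154 - 869) × 771 = 495367.5.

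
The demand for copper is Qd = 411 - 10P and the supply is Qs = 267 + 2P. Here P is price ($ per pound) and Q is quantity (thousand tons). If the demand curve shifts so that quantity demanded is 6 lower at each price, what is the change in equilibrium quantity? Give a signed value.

Set Qd = Qs: 411 - 10P = 267 + 2P, so 144 = 12P and P* = 12.
From the demand curve, Q* = 411 - 10(12) = 291.
After the shift, demand is Qd = 405 - 10P.
New equilibrium: 138 = 12P, so P = 11.5 and Q = 290.
ΔQ = 290 - 291 = -1.

ΔQ = -1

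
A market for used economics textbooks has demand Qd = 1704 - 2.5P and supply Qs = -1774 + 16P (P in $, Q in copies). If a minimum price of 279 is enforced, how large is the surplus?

Surplus = 1683.5

Evaluating both curves at the floor price 279 gives Qd = 1006.5, Qs = 2690.
Surplus = Qs - Qd = 2690 - 1006.5 = 1683.5.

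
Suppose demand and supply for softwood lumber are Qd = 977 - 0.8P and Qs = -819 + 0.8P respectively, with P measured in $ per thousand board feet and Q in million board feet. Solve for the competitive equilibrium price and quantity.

P* = 1122.5, Q* = 79

The market clears where 977 - 0.8P = -819 + 0.8P. Rearranging, 1.6P = 1796, hence P* = 1122.5.
Substitute back: Q* = 977 - 0.8(1122.5) = 79.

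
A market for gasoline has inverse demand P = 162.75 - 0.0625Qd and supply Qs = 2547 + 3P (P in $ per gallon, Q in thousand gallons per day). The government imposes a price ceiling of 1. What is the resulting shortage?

Shortage = 38

In direct form, Qd = 2604 - 16P.
Evaluating both curves at the ceiling price 1 gives Qd = 2588, Qs = 2550.
Shortage = Qd - Qs = 2588 - 2550 = 38.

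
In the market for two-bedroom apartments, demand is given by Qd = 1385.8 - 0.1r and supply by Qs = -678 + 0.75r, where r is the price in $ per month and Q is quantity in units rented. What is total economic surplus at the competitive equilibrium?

Equating demand and supply, 1385.8 - 0.1r = -678 + 0.75r gives 0.85r = 2063.8, so r* = 2428.
Then Q* = 1385.8 - 0.1(2428) = 1143.
Demand choke price = 13858; supply choke price = 904. CS = ½(13858 - 2428)(1143) = 6532245; PS = ½(2428 - 904)(1143) = 870966. Total surplus = 7403211.

Total surplus = 7403211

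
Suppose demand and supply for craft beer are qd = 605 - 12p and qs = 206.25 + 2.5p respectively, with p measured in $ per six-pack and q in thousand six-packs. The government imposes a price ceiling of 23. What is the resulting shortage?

Evaluating both curves at the ceiling price 23 gives qd = 329, qs = 263.75.
Shortage = qd - qs = 329 - 263.75 = 65.25.

Shortage = 65.25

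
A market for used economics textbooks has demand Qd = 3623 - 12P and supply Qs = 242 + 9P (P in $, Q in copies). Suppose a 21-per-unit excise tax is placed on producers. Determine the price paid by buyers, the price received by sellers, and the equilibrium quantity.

P_b = 170, P_s = 149, Q = 1583

Producers keep P_s = P_b - 21 per unit, so supply in terms of the buyer price is Qs = 53 + 9P_b.
Market clearing requires 3623 - 12P_b = 53 + 9P_b; hence 3570 = 21P_b and P_b = 170.
Then P_s = 170 - 21 = 149 and Q = 3623 - 12(170) = 1583.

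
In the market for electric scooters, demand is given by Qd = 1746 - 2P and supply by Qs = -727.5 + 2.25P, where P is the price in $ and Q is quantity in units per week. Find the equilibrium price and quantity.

Equating demand and supply, 1746 - 2P = -727.5 + 2.25P gives 4.25P = 2473.5, so P* = 582.
From the demand curve, Q* = 1746 - 2(582) = 582.

P* = 582, Q* = 582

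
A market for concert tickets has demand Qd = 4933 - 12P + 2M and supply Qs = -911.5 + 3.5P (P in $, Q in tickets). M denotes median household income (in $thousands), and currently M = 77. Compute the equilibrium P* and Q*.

With M = 77, demand is Qd = 5087 - 12P.
Equating demand and supply, 5087 - 12P = -911.5 + 3.5P gives 15.5P = 5998.5, so P* = 387.
Substitute back: Q* = 5087 - 12(387) = 443.

P* = 387, Q* = 443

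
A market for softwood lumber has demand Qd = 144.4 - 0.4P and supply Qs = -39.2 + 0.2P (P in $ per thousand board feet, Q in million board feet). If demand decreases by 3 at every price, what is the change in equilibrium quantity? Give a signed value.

Equating demand and supply, 144.4 - 0.4P = -39.2 + 0.2P gives 0.6P = 183.6, so P* = 306.
Then Q* = 144.4 - 0.4(306) = 22.
After the shift, demand is Qd = 141.4 - 0.4P.
The new intersection has 180.6 = 0.6P, i.e. P = 301, Q = 21.
ΔQ = 21 - 22 = -1.

ΔQ = -1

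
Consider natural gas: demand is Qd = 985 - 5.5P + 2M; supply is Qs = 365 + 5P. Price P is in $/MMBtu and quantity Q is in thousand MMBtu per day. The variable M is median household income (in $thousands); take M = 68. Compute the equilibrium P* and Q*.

With M = 68, demand is Qd = 1121 - 5.5P.
At equilibrium Qd = Qs, so 1121 - 5.5P = 365 + 5P; collecting terms, 756 = 10.5P and P* = 72.
Substitute back: Q* = 1121 - 5.5(72) = 725.

P* = 72, Q* = 725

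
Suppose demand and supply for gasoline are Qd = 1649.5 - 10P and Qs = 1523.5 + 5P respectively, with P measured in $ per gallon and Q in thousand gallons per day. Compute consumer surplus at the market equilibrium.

Equating demand and supply, 1649.5 - 10P = 1523.5 + 5P gives 15P = 126, so P* = 8.4.
Substitute back: Q* = 1649.5 - 10(8.4) = 1565.5.
Demand choke price (Qd = 0): P = 1649.5/10 = 164.95. Consumer surplus = ½ × (164.95 - 8.4) × 1565.5 = 122539.5125.

Consumer surplus = 122539.5125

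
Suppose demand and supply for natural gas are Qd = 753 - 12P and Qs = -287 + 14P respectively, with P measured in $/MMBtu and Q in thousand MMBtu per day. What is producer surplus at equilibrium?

Set Qd = Qs: 753 - 12P = -287 + 14P, so 1040 = 26P and P* = 40.
From the demand curve, Q* = 753 - 12(40) = 273.
Supply choke price (Qs = 0): P = 20.5. Producer surplus = ½ × (40 - 20.5) × 273 = 2661.75.

Producer surplus = 2661.75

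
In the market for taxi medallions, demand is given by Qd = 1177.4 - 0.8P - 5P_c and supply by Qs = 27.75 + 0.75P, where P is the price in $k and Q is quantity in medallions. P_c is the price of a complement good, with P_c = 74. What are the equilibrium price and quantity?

With P_c = 74, demand is Qd = 807.4 - 0.8P.
At equilibrium Qd = Qs, so 807.4 - 0.8P = 27.75 + 0.75P; collecting terms, 779.65 = 1.55P and P* = 503.
Plugging P* into demand: Q* = 807.4 - 0.8(503) = 405.

P* = 503, Q* = 405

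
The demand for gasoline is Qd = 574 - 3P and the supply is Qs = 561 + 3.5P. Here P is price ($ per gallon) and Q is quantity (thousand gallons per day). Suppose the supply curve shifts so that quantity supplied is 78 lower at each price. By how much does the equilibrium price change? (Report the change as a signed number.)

ΔP = 12

Set Qd = Qs: 574 - 3P = 561 + 3.5P, so 13 = 6.5P and P* = 2.
Then Q* = 574 - 3(2) = 568.
After the shift, supply is Qs = 483 + 3.5P.
The new intersection has 91 = 6.5P, i.e. P = 14, Q = 532.
ΔP = 14 - 2 = 12.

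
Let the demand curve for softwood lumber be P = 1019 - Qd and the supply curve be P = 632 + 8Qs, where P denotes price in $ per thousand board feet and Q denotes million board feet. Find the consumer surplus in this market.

Solving each curve for Q: Qd = 1019 - P and Qs = -79 + 0.125P.
At equilibrium Qd = Qs, so 1019 - P = -79 + 0.125P; collecting terms, 1098 = 1.125P and P* = 976.
Substitute back: Q* = 1019 - 976 = 43.
Demand choke price (Qd = 0): P = 1019. Consumer surplus = ½ × (1019 - 976) × 43 = 924.5.

Consumer surplus = 924.5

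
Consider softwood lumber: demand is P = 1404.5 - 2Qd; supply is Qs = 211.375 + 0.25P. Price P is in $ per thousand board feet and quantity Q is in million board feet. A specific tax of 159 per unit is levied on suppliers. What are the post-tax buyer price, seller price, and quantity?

P_b = 707.5, P_s = 548.5, Q = 348.5

Rewriting in direct form: Qd = 702.25 - 0.5P.
With a tax of 159 on suppliers, they supply based on the net price P_s = P_b - 159, so Qs = 171.625 + 0.25P_b.
Market clearing requires 702.25 - 0.5P_b = 171.625 + 0.25P_b; hence 530.625 = 0.75P_b and P_b = 707.5.
Then P_s = 707.5 - 159 = 548.5 and Q = 702.25 - 0.5(707.5) = 348.5.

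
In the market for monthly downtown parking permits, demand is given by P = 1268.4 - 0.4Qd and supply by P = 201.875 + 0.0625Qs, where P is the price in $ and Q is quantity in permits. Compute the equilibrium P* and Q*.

P* = 346, Q* = 2306

Rewriting in direct form: Qd = 3171 - 2.5P and Qs = -3230 + 16P.
Set Qd = Qs: 3171 - 2.5P = -3230 + 16P, so 6401 = 18.5P and P* = 346.
Plugging P* into demand: Q* = 3171 - 2.5(346) = 2306.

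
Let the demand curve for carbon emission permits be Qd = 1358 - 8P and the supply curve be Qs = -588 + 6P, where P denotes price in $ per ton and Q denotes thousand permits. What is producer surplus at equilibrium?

Equating demand and supply, 1358 - 8P = -588 + 6P gives 14P = 1946, so P* = 139.
Substitute back: Q* = 1358 - 8(139) = 246.
Supply choke price (Qs = 0): P = 98. Producer surplus = ½ × (139 - 98) × 246 = 5043.

Producer surplus = 5043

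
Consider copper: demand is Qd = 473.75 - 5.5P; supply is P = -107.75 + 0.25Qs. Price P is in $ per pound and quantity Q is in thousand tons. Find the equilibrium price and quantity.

In direct form, Qs = 431 + 4P.
Set Qd = Qs: 473.75 - 5.5P = 431 + 4P, so 42.75 = 9.5P and P* = 4.5.
Then Q* = 473.75 - 5.5(4.5) = 449.

P* = 4.5, Q* = 449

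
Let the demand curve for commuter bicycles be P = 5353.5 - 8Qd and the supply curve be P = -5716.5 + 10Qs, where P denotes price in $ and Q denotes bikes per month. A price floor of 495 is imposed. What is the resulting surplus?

Solving each curve for Q: Qd = 669.1875 - 0.125P and Qs = 571.65 + 0.1P.
With P fixed at 495, quantity demanded is 607.3125 and quantity supplied is 621.15.
Surplus = Qs - Qd = 621.15 - 607.3125 = 13.8375.

Surplus = 13.8375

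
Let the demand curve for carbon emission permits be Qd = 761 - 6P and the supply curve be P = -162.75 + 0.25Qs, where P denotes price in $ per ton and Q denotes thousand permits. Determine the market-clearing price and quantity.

P* = 11, Q* = 695

Solving each curve for Q: Qs = 651 + 4P.
Equating demand and supply, 761 - 6P = 651 + 4P gives 10P = 110, so P* = 11.
Plugging P* into demand: Q* = 761 - 6(11) = 695.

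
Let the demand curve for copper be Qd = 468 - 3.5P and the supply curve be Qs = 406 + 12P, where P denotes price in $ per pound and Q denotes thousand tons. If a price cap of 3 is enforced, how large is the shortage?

Shortage = 15.5

Evaluating both curves at the ceiling price 3 gives Qd = 457.5, Qs = 442.
Shortage = Qd - Qs = 457.5 - 442 = 15.5.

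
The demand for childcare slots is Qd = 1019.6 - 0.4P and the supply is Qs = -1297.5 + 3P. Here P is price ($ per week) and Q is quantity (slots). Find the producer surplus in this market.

Producer surplus = 93001.5

The market clears where 1019.6 - 0.4P = -1297.5 + 3P. Rearranging, 3.4P = 2317.1, hence P* = 681.5.
From the demand curve, Q* = 1019.6 - 0.4(681.5) = 747.
Supply choke price (Qs = 0): P = 432.5. Producer surplus = ½ × (681.5 - 432.5) × 747 = 93001.5.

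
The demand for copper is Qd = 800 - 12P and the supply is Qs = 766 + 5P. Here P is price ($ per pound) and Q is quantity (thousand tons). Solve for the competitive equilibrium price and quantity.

Equating demand and supply, 800 - 12P = 766 + 5P gives 17P = 34, so P* = 2.
Then Q* = 800 - 12(2) = 776.

P* = 2, Q* = 776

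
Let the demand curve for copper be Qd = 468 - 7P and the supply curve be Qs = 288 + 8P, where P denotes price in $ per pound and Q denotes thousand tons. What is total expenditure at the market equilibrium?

Total expenditure = 4608

The market clears where 468 - 7P = 288 + 8P. Rearranging, 15P = 180, hence P* = 12.
Then Q* = 468 - 7(12) = 384.
Total expenditure = P* × Q* = 12 × 384 = 4608.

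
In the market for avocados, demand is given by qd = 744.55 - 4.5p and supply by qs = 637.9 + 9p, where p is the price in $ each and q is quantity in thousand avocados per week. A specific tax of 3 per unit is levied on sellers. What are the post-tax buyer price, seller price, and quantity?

With a tax of 3 on sellers, they supply based on the net price p_s = p_b - 3, so qs = 610.9 + 9p_b.
Market clearing requires 744.55 - 4.5p_b = 610.9 + 9p_b; hence 133.65 = 13.5p_b and p_b = 9.9.
Then p_s = 9.9 - 3 = 6.9 and q = 744.55 - 4.5(9.9) = 700.

p_b = 9.9, p_s = 6.9, q = 700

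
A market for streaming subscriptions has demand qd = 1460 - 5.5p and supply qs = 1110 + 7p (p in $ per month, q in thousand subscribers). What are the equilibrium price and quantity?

p* = 28, q* = 1306

At equilibrium qd = qs, so 1460 - 5.5p = 1110 + 7p; collecting terms, 350 = 12.5p and p* = 28.
Substitute back: q* = 1460 - 5.5(28) = 1306.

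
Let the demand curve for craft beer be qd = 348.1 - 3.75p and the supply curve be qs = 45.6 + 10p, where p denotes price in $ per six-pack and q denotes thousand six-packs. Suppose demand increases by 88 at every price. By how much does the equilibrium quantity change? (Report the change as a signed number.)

Δq = 64

Set qd = qs: 348.1 - 3.75p = 45.6 + 10p, so 302.5 = 13.75p and p* = 22.
Substitute back: q* = 348.1 - 3.75(22) = 265.6.
After the shift, demand is qd = 436.1 - 3.75p.
New equilibrium: 390.5 = 13.75p, so p = 28.4 and q = 329.6.
Δq = 329.6 - 265.6 = 64.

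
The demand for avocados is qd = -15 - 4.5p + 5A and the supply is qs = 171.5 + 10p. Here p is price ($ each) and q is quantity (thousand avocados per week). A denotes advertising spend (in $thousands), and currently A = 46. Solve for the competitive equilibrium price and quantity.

p* = 3, q* = 201.5

With A = 46, demand is qd = 215 - 4.5p.
The market clears where 215 - 4.5p = 171.5 + 10p. Rearranging, 14.5p = 43.5, hence p* = 3.
From the demand curve, q* = 215 - 4.5(3) = 201.5.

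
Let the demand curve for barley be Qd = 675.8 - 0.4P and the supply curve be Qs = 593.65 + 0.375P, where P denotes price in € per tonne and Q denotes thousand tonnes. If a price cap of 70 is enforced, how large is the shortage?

Evaluating both curves at the ceiling price 70 gives Qd = 647.8, Qs = 619.9.
Shortage = Qd - Qs = 647.8 - 619.9 = 27.9.

Shortage = 27.9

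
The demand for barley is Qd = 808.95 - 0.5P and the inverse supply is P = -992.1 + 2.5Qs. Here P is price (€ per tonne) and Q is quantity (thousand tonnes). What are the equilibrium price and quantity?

Inverting to quantity form: Qs = 396.84 + 0.4P.
Equating demand and supply, 808.95 - 0.5P = 396.84 + 0.4P gives 0.9P = 412.11, so P* = 457.9.
From the demand curve, Q* = 808.95 - 0.5(457.9) = 580.

P* = 457.9, Q* = 580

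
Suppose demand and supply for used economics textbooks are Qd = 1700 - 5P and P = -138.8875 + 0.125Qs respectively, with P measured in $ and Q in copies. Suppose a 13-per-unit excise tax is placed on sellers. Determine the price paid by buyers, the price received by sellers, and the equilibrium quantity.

Rewriting in direct form: Qs = 1111.1 + 8P.
Sellers keep P_s = P_b - 13 per unit, so supply in terms of the buyer price is Qs = 1007.1 + 8P_b.
Market clearing requires 1700 - 5P_b = 1007.1 + 8P_b; hence 692.9 = 13P_b and P_b = 53.3.
So P_s = 40.3 and the quantity traded is Q = 1700 - 5(53.3) = 1433.5.

P_b = 53.3, P_s = 40.3, Q = 1433.5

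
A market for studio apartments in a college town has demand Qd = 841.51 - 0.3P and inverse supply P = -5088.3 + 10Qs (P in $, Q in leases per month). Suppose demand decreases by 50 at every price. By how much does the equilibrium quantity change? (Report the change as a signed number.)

In direct form, Qs = 508.83 + 0.1P.
Equating demand and supply, 841.51 - 0.3P = 508.83 + 0.1P gives 0.4P = 332.68, so P* = 831.7.
From the demand curve, Q* = 841.51 - 0.3(831.7) = 592.
After the shift, demand is Qd = 791.51 - 0.3P.
Re-solving, 0.4P = 282.68 gives P = 706.7 and Q = 579.5.
ΔQ = 579.5 - 592 = -12.5.

ΔQ = -12.5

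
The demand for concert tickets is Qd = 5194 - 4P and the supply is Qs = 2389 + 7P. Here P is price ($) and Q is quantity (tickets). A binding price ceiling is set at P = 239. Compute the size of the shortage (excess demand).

Shortage = 176

With P fixed at 239, quantity demanded is 4238 and quantity supplied is 4062.
Shortage = Qd - Qs = 4238 - 4062 = 176.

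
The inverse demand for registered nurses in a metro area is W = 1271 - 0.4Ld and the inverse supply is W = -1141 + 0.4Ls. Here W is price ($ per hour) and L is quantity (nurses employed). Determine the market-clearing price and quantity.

W* = 65, L* = 3015

In direct form, Ld = 3177.5 - 2.5W and Ls = 2852.5 + 2.5W.
Set Ld = Ls: 3177.5 - 2.5W = 2852.5 + 2.5W, so 325 = 5W and W* = 65.
Then L* = 3177.5 - 2.5(65) = 3015.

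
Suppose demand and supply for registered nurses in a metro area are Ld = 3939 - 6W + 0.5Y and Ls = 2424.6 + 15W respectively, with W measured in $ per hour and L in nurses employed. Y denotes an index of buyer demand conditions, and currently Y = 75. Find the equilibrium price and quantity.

With Y = 75, demand is Ld = 3976.5 - 6W.
The market clears where 3976.5 - 6W = 2424.6 + 15W. Rearranging, 21W = 1551.9, hence W* = 73.9.
Substitute back: L* = 3976.5 - 6(73.9) = 3533.1.

W* = 73.9, L* = 3533.1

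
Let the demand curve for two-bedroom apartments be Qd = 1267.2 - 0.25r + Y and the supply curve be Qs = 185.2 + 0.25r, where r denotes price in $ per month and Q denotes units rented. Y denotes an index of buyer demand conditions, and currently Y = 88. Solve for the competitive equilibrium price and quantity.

With Y = 88, demand is Qd = 1355.2 - 0.25r.
Equating demand and supply, 1355.2 - 0.25r = 185.2 + 0.25r gives 0.5r = 1170, so r* = 2340.
Plugging r* into demand: Q* = 1355.2 - 0.25(2340) = 770.2.

r* = 2340, Q* = 770.2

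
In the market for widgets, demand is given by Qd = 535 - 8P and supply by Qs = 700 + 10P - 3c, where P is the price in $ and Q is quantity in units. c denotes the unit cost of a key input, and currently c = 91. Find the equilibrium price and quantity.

P* = 6, Q* = 487

With c = 91, supply is Qs = 427 + 10P.
At equilibrium Qd = Qs, so 535 - 8P = 427 + 10P; collecting terms, 108 = 18P and P* = 6.
Plugging P* into demand: Q* = 535 - 8(6) = 487.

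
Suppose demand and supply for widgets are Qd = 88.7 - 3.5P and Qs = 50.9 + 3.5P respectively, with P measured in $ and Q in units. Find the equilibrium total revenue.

At equilibrium Qd = Qs, so 88.7 - 3.5P = 50.9 + 3.5P; collecting terms, 37.8 = 7P and P* = 5.4.
Then Q* = 88.7 - 3.5(5.4) = 69.8.
Total revenue = P* × Q* = 5.4 × 69.8 = 376.92.

Total revenue = 376.92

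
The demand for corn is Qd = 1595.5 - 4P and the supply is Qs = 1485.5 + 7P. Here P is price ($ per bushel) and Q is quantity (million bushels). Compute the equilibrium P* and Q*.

The market clears where 1595.5 - 4P = 1485.5 + 7P. Rearranging, 11P = 110, hence P* = 10.
Then Q* = 1595.5 - 4(10) = 1555.5.

P* = 10, Q* = 1555.5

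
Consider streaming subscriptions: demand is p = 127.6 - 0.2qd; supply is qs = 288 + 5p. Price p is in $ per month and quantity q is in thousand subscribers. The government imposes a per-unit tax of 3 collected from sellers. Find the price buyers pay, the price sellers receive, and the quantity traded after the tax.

p_b = 36.5, p_s = 33.5, q = 455.5

In direct form, qd = 638 - 5p.
The tax drives a wedge p_b - p_s = 3. Substituting p_s = p_b - 3 into supply: qs = 273 + 5p_b.
Set qd = qs: 638 - 5p_b = 273 + 5p_b, so 365 = 10p_b and p_b = 36.5.
Then p_s = 36.5 - 3 = 33.5 and q = 638 - 5(36.5) = 455.5.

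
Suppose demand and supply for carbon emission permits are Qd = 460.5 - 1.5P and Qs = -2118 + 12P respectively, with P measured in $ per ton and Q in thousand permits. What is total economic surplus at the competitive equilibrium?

Set Qd = Qs: 460.5 - 1.5P = -2118 + 12P, so 2578.5 = 13.5P and P* = 191.
Substitute back: Q* = 460.5 - 1.5(191) = 174.
Demand choke price = 307; supply choke price = 176.5. CS = ½(307 - 191)(174) = 10092; PS = ½(191 - 176.5)(174) = 1261.5. Total surplus = 11353.5.

Total surplus = 11353.5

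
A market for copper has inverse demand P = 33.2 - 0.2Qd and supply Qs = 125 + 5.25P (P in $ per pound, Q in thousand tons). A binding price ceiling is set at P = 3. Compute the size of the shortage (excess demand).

In direct form, Qd = 166 - 5P.
At P = 3: Qd = 151 and Qs = 140.75.
Shortage = Qd - Qs = 151 - 140.75 = 10.25.

Shortage = 10.25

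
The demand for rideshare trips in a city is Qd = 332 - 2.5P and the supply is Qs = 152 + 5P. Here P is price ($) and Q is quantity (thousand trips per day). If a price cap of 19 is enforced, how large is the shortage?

Shortage = 37.5

With P fixed at 19, quantity demanded is 284.5 and quantity supplied is 247.
Shortage = Qd - Qs = 284.5 - 247 = 37.5.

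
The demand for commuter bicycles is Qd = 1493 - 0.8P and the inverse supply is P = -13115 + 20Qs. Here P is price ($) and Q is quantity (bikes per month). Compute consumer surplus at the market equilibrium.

Inverting to quantity form: Qs = 655.75 + 0.05P.
The market clears where 1493 - 0.8P = 655.75 + 0.05P. Rearranging, 0.85P = 837.25, hence P* = 985.
Then Q* = 1493 - 0.8(985) = 705.
Demand choke price (Qd = 0): P = 1493/0.8 = 1866.25. Consumer surplus = ½ × (1866.25 - 985) × 705 = 310640.625.

Consumer surplus = 310640.625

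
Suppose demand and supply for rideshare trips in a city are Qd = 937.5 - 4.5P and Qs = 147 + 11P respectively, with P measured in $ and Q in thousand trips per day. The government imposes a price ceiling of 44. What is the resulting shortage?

Shortage = 108.5

With P fixed at 44, quantity demanded is 739.5 and quantity supplied is 631.
Shortage = Qd - Qs = 739.5 - 631 = 108.5.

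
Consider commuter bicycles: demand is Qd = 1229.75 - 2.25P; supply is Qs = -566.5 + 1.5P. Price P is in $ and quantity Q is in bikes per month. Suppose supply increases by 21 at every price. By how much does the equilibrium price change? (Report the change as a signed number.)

ΔP = -5.6

The market clears where 1229.75 - 2.25P = -566.5 + 1.5P. Rearranging, 3.75P = 1796.25, hence P* = 479.
From the demand curve, Q* = 1229.75 - 2.25(479) = 152.
After the shift, supply is Qs = -545.5 + 1.5P.
New equilibrium: 1775.25 = 3.75P, so P = 473.4 and Q = 164.6.
ΔP = 473.4 - 479 = -5.6.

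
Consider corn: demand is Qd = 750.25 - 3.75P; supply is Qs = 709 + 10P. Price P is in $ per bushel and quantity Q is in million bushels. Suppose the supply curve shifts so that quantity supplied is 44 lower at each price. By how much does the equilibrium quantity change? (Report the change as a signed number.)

ΔQ = -12

Equating demand and supply, 750.25 - 3.75P = 709 + 10P gives 13.75P = 41.25, so P* = 3.
From the demand curve, Q* = 750.25 - 3.75(3) = 739.
After the shift, supply is Qs = 665 + 10P.
New equilibrium: 85.25 = 13.75P, so P = 6.2 and Q = 727.
ΔQ = 727 - 739 = -12.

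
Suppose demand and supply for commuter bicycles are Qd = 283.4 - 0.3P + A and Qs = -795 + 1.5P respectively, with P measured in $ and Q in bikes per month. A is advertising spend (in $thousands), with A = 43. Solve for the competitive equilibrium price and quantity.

P* = 623, Q* = 139.5

With A = 43, demand is Qd = 326.4 - 0.3P.
Set Qd = Qs: 326.4 - 0.3P = -795 + 1.5P, so 1121.4 = 1.8P and P* = 623.
Then Q* = 326.4 - 0.3(623) = 139.5.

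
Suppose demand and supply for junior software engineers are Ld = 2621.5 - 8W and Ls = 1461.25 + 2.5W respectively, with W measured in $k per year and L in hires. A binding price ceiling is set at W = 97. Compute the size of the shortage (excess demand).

Shortage = 141.75

With W fixed at 97, quantity demanded is 1845.5 and quantity supplied is 1703.75.
Shortage = Ld - Ls = 1845.5 - 1703.75 = 141.75.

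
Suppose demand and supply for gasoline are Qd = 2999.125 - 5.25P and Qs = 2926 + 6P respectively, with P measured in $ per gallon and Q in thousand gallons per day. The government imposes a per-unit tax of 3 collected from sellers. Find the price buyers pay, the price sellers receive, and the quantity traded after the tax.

The tax drives a wedge P_b - P_s = 3. Substituting P_s = P_b - 3 into supply: Qs = 2908 + 6P_b.
Market clearing requires 2999.125 - 5.25P_b = 2908 + 6P_b; hence 91.125 = 11.25P_b and P_b = 8.1.
So P_s = 5.1 and the quantity traded is Q = 2999.125 - 5.25(8.1) = 2956.6.

P_b = 8.1, P_s = 5.1, Q = 2956.6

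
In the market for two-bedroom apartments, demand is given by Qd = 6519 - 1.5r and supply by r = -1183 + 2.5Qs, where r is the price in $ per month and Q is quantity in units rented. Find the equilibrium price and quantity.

r* = 3182, Q* = 1746

Rewriting in direct form: Qs = 473.2 + 0.4r.
Equating demand and supply, 6519 - 1.5r = 473.2 + 0.4r gives 1.9r = 6045.8, so r* = 3182.
Then Q* = 6519 - 1.5(3182) = 1746.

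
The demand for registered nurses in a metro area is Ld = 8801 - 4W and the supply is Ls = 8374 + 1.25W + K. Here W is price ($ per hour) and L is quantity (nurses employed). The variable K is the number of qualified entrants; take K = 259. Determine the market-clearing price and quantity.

W* = 32, L* = 8673

With K = 259, supply is Ls = 8633 + 1.25W.
The market clears where 8801 - 4W = 8633 + 1.25W. Rearranging, 5.25W = 168, hence W* = 32.
Substitute back: L* = 8801 - 4(32) = 8673.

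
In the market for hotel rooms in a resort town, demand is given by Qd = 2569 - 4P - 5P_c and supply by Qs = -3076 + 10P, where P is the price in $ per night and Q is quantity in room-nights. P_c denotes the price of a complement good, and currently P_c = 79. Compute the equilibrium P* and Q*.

P* = 375, Q* = 674

With P_c = 79, demand is Qd = 2174 - 4P.
Equating demand and supply, 2174 - 4P = -3076 + 10P gives 14P = 5250, so P* = 375.
From the demand curve, Q* = 2174 - 4(375) = 674.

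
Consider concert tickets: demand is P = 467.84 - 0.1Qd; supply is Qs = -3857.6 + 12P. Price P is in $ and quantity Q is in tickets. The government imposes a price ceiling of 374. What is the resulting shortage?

Rewriting in direct form: Qd = 4678.4 - 10P.
Evaluating both curves at the ceiling price 374 gives Qd = 938.4, Qs = 630.4.
Shortage = Qd - Qs = 938.4 - 630.4 = 308.

Shortage = 308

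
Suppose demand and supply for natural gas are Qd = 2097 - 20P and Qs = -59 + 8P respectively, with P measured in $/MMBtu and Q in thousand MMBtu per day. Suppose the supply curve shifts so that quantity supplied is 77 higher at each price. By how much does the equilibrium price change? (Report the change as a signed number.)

Equating demand and supply, 2097 - 20P = -59 + 8P gives 28P = 2156, so P* = 77.
Then Q* = 2097 - 20(77) = 557.
After the shift, supply is Qs = 18 + 8P.
New equilibrium: 2079 = 28P, so P = 74.25 and Q = 612.
ΔP = 74.25 - 77 = -2.75.

ΔP = -2.75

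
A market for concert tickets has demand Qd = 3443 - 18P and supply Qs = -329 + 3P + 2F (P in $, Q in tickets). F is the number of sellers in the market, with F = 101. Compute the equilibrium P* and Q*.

With F = 101, supply is Qs = -127 + 3P.
Set Qd = Qs: 3443 - 18P = -127 + 3P, so 3570 = 21P and P* = 170.
From the demand curve, Q* = 3443 - 18(170) = 383.

P* = 170, Q* = 383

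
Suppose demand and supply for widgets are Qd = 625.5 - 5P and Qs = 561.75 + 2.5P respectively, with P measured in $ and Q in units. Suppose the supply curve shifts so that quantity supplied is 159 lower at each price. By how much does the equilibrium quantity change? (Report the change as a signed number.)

ΔQ = -106

Set Qd = Qs: 625.5 - 5P = 561.75 + 2.5P, so 63.75 = 7.5P and P* = 8.5.
From the demand curve, Q* = 625.5 - 5(8.5) = 583.
After the shift, supply is Qs = 402.75 + 2.5P.
The new intersection has 222.75 = 7.5P, i.e. P = 29.7, Q = 477.
ΔQ = 477 - 583 = -106.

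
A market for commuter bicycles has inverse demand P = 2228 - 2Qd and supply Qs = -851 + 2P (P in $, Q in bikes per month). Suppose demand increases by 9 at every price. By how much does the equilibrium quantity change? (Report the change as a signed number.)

ΔQ = 7.2

Inverting to quantity form: Qd = 1114 - 0.5P.
Equating demand and supply, 1114 - 0.5P = -851 + 2P gives 2.5P = 1965, so P* = 786.
From the demand curve, Q* = 1114 - 0.5(786) = 721.
After the shift, demand is Qd = 1123 - 0.5P.
Re-solving, 2.5P = 1974 gives P = 789.6 and Q = 728.2.
ΔQ = 728.2 - 721 = 7.2.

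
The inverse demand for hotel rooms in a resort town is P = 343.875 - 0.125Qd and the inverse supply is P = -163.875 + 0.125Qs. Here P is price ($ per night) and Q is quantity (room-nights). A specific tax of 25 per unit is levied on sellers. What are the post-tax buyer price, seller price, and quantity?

P_b = 102.5, P_s = 77.5, Q = 1931

In direct form, Qd = 2751 - 8P and Qs = 1311 + 8P.
With a tax of 25 on sellers, they supply based on the net price P_s = P_b - 25, so Qs = 1111 + 8P_b.
Equate demand and the shifted supply: 2751 - 8P_b = 1111 + 8P_b, giving 16P_b = 1640, so P_b = 102.5.
So P_s = 77.5 and the quantity traded is Q = 2751 - 8(102.5) = 1931.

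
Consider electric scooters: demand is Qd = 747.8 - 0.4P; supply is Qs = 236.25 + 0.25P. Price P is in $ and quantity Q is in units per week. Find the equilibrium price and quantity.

Equating demand and supply, 747.8 - 0.4P = 236.25 + 0.25P gives 0.65P = 511.55, so P* = 787.
Substitute back: Q* = 747.8 - 0.4(787) = 433.

P* = 787, Q* = 433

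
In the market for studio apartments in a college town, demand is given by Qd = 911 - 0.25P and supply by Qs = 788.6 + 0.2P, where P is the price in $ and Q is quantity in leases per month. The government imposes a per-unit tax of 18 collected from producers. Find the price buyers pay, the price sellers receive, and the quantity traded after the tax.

P_b = 280, P_s = 262, Q = 841

With a tax of 18 on producers, they supply based on the net price P_s = P_b - 18, so Qs = 785 + 0.2P_b.
Set Qd = Qs: 911 - 0.25P_b = 785 + 0.2P_b, so 126 = 0.45P_b and P_b = 280.
So P_s = 262 and the quantity traded is Q = 911 - 0.25(280) = 841.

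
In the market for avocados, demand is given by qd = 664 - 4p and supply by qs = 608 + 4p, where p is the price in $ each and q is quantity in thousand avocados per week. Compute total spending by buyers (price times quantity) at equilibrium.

The market clears where 664 - 4p = 608 + 4p. Rearranging, 8p = 56, hence p* = 7.
Plugging p* into demand: q* = 664 - 4(7) = 636.
Total spending by buyers = p* × q* = 7 × 636 = 4452.

Total spending by buyers = 4452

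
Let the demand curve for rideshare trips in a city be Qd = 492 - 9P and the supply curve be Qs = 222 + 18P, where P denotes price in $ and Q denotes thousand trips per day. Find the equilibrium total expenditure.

The market clears where 492 - 9P = 222 + 18P. Rearranging, 27P = 270, hence P* = 10.
From the demand curve, Q* = 492 - 9(10) = 402.
Total expenditure = P* × Q* = 10 × 402 = 4020.

Total expenditure = 4020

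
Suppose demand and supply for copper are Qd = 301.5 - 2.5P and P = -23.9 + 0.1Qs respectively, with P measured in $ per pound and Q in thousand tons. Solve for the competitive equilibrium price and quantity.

Inverting to quantity form: Qs = 239 + 10P.
The market clears where 301.5 - 2.5P = 239 + 10P. Rearranging, 12.5P = 62.5, hence P* = 5.
Substitute back: Q* = 301.5 - 2.5(5) = 289.

P* = 5, Q* = 289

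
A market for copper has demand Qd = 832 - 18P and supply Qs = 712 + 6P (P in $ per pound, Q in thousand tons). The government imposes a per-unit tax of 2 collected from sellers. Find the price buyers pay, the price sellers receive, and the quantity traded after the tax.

Sellers keep P_s = P_b - 2 per unit, so supply in terms of the buyer price is Qs = 700 + 6P_b.
Equate demand and the shifted supply: 832 - 18P_b = 700 + 6P_b, giving 24P_b = 132, so P_b = 5.5.
Then P_s = 5.5 - 2 = 3.5 and Q = 832 - 18(5.5) = 733.

P_b = 5.5, P_s = 3.5, Q = 733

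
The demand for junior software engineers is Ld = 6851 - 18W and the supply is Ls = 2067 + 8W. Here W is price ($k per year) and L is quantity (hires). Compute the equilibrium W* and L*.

W* = 184, L* = 3539

The market clears where 6851 - 18W = 2067 + 8W. Rearranging, 26W = 4784, hence W* = 184.
Then L* = 6851 - 18(184) = 3539.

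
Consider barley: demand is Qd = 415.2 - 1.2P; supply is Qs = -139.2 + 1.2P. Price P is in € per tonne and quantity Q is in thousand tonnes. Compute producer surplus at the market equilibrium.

Producer surplus = 7935

At equilibrium Qd = Qs, so 415.2 - 1.2P = -139.2 + 1.2P; collecting terms, 554.4 = 2.4P and P* = 231.
Plugging P* into demand: Q* = 415.2 - 1.2(231) = 138.
Supply choke price (Qs = 0): P = 116. Producer surplus = ½ × (231 - 116) × 138 = 7935.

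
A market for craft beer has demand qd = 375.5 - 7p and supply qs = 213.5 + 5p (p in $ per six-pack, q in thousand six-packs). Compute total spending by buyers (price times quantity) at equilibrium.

Set qd = qs: 375.5 - 7p = 213.5 + 5p, so 162 = 12p and p* = 13.5.
Then q* = 375.5 - 7(13.5) = 281.
Total spending by buyers = p* × q* = 13.5 × 281 = 3793.5.

Total spending by buyers = 3793.5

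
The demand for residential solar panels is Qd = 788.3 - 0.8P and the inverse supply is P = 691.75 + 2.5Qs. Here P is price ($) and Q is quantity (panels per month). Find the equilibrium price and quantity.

In direct form, Qs = -276.7 + 0.4P.
Equating demand and supply, 788.3 - 0.8P = -276.7 + 0.4P gives 1.2P = 1065, so P* = 887.5.
Substitute back: Q* = 788.3 - 0.8(887.5) = 78.3.

P* = 887.5, Q* = 78.3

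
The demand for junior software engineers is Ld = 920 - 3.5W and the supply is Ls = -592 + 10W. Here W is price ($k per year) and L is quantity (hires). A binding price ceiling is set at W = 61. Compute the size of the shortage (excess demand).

Shortage = 688.5

Evaluating both curves at the ceiling price 61 gives Ld = 706.5, Ls = 18.
Shortage = Ld - Ls = 706.5 - 18 = 688.5.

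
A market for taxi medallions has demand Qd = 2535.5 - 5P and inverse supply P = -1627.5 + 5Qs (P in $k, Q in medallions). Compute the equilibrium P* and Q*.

Solving each curve for Q: Qs = 325.5 + 0.2P.
At equilibrium Qd = Qs, so 2535.5 - 5P = 325.5 + 0.2P; collecting terms, 2210 = 5.2P and P* = 425.
Substitute back: Q* = 2535.5 - 5(425) = 410.5.

P* = 425, Q* = 410.5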